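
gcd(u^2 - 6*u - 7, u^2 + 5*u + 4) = u + 1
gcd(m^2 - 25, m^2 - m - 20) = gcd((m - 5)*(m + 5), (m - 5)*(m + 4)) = m - 5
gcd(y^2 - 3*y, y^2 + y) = y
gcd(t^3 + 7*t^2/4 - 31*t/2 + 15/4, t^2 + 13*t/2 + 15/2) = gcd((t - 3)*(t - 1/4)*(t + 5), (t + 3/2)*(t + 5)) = t + 5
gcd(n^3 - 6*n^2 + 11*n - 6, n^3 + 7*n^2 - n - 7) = n - 1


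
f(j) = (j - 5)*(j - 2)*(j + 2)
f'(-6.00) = 164.00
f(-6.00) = -352.00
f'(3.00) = -7.00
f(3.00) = -10.00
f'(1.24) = -11.79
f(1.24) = 9.26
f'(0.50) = -8.25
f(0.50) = 16.88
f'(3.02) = -6.84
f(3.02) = -10.14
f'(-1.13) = 11.13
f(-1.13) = 16.69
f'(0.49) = -8.18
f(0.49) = 16.96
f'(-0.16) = -2.32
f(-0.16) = 20.51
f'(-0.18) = -2.10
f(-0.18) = 20.55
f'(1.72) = -12.32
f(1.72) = 3.42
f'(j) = (j - 5)*(j - 2) + (j - 5)*(j + 2) + (j - 2)*(j + 2)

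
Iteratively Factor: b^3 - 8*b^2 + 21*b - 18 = (b - 2)*(b^2 - 6*b + 9) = (b - 3)*(b - 2)*(b - 3)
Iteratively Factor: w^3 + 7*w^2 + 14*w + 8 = (w + 4)*(w^2 + 3*w + 2) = (w + 1)*(w + 4)*(w + 2)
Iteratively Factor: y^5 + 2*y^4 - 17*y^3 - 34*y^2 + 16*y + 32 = (y - 1)*(y^4 + 3*y^3 - 14*y^2 - 48*y - 32) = (y - 1)*(y + 4)*(y^3 - y^2 - 10*y - 8) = (y - 1)*(y + 1)*(y + 4)*(y^2 - 2*y - 8) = (y - 1)*(y + 1)*(y + 2)*(y + 4)*(y - 4)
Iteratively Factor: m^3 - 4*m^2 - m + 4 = (m - 1)*(m^2 - 3*m - 4) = (m - 4)*(m - 1)*(m + 1)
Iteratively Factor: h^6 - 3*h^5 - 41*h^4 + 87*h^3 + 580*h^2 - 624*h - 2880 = (h - 4)*(h^5 + h^4 - 37*h^3 - 61*h^2 + 336*h + 720) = (h - 4)*(h + 3)*(h^4 - 2*h^3 - 31*h^2 + 32*h + 240) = (h - 4)^2*(h + 3)*(h^3 + 2*h^2 - 23*h - 60) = (h - 4)^2*(h + 3)*(h + 4)*(h^2 - 2*h - 15) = (h - 4)^2*(h + 3)^2*(h + 4)*(h - 5)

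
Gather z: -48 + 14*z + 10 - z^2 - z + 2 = -z^2 + 13*z - 36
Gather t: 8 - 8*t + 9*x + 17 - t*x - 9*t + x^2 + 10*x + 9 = t*(-x - 17) + x^2 + 19*x + 34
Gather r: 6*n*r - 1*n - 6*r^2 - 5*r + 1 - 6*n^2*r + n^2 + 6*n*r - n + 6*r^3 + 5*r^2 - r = n^2 - 2*n + 6*r^3 - r^2 + r*(-6*n^2 + 12*n - 6) + 1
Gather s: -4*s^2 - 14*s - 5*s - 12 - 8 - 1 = -4*s^2 - 19*s - 21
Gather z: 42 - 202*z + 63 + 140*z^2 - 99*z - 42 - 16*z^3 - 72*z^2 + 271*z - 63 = -16*z^3 + 68*z^2 - 30*z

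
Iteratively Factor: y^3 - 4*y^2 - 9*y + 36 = (y - 3)*(y^2 - y - 12) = (y - 4)*(y - 3)*(y + 3)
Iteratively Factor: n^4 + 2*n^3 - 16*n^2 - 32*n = (n + 2)*(n^3 - 16*n) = (n + 2)*(n + 4)*(n^2 - 4*n) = n*(n + 2)*(n + 4)*(n - 4)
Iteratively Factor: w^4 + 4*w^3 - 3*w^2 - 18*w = (w + 3)*(w^3 + w^2 - 6*w) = w*(w + 3)*(w^2 + w - 6) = w*(w + 3)^2*(w - 2)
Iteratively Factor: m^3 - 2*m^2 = (m)*(m^2 - 2*m) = m*(m - 2)*(m)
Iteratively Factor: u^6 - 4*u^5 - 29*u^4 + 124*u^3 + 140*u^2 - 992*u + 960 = (u - 5)*(u^5 + u^4 - 24*u^3 + 4*u^2 + 160*u - 192) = (u - 5)*(u - 3)*(u^4 + 4*u^3 - 12*u^2 - 32*u + 64) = (u - 5)*(u - 3)*(u + 4)*(u^3 - 12*u + 16) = (u - 5)*(u - 3)*(u - 2)*(u + 4)*(u^2 + 2*u - 8) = (u - 5)*(u - 3)*(u - 2)*(u + 4)^2*(u - 2)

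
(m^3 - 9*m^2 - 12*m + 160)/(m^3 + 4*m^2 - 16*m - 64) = (m^2 - 13*m + 40)/(m^2 - 16)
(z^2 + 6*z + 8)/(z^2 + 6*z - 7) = (z^2 + 6*z + 8)/(z^2 + 6*z - 7)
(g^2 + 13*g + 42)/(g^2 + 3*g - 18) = (g + 7)/(g - 3)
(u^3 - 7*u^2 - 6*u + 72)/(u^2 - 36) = (u^2 - u - 12)/(u + 6)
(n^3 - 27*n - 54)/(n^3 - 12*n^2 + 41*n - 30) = (n^2 + 6*n + 9)/(n^2 - 6*n + 5)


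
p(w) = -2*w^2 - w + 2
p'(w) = -4*w - 1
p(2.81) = -16.60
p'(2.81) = -12.24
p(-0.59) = 1.89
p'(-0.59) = 1.36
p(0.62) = 0.61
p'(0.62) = -3.48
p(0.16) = 1.79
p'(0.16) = -1.64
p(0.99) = -0.95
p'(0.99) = -4.96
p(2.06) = -8.55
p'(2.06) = -9.24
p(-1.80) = -2.68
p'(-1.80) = 6.20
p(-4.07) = -27.06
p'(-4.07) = 15.28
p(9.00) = -169.00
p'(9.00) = -37.00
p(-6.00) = -64.00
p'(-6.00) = 23.00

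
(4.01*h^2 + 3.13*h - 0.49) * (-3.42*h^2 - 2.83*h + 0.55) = -13.7142*h^4 - 22.0529*h^3 - 4.9766*h^2 + 3.1082*h - 0.2695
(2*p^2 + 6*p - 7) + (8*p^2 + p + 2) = 10*p^2 + 7*p - 5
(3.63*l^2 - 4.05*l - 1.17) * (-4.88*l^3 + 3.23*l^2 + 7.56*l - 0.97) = -17.7144*l^5 + 31.4889*l^4 + 20.0709*l^3 - 37.9182*l^2 - 4.9167*l + 1.1349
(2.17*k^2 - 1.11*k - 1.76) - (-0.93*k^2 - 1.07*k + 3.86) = 3.1*k^2 - 0.04*k - 5.62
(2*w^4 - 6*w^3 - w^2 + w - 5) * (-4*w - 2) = -8*w^5 + 20*w^4 + 16*w^3 - 2*w^2 + 18*w + 10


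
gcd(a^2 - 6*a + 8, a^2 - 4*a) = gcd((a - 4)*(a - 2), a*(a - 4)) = a - 4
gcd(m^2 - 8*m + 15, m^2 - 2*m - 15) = m - 5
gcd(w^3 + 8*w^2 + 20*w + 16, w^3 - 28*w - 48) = w^2 + 6*w + 8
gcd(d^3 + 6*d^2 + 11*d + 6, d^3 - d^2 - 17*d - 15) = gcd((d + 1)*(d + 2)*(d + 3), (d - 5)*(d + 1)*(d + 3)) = d^2 + 4*d + 3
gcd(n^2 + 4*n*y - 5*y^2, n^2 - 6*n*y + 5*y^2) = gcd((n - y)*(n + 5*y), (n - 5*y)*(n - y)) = -n + y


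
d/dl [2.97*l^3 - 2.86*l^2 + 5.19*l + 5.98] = 8.91*l^2 - 5.72*l + 5.19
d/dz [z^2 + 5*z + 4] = 2*z + 5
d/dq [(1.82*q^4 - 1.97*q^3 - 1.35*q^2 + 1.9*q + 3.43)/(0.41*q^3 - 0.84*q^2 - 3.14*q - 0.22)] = (0.7462*q^6 - 3.0576*q^5 - 14.9361*q^4 + 9.212*q^3 + 2.9163*q^2 + 6.3564*q + 10.3522)/(0.1681*q^6 - 0.6888*q^5 - 1.8692*q^4 + 5.0948*q^3 + 10.2292*q^2 + 1.3816*q + 0.0484)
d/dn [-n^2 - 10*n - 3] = -2*n - 10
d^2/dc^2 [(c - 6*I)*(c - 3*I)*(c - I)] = 6*c - 20*I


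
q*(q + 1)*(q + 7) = q^3 + 8*q^2 + 7*q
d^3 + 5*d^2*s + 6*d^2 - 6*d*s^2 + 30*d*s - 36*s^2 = (d + 6)*(d - s)*(d + 6*s)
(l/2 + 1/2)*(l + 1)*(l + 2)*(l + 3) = l^4/2 + 7*l^3/2 + 17*l^2/2 + 17*l/2 + 3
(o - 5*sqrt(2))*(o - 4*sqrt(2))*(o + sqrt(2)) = o^3 - 8*sqrt(2)*o^2 + 22*o + 40*sqrt(2)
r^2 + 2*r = r*(r + 2)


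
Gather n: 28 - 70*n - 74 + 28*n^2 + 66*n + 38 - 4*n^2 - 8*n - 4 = 24*n^2 - 12*n - 12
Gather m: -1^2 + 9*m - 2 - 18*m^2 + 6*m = -18*m^2 + 15*m - 3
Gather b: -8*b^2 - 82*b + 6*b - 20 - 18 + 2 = -8*b^2 - 76*b - 36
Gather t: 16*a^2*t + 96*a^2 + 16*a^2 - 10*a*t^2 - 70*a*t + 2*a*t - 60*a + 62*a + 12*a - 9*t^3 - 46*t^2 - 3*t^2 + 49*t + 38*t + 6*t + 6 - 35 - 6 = 112*a^2 + 14*a - 9*t^3 + t^2*(-10*a - 49) + t*(16*a^2 - 68*a + 93) - 35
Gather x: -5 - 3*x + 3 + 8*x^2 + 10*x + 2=8*x^2 + 7*x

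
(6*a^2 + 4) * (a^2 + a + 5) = 6*a^4 + 6*a^3 + 34*a^2 + 4*a + 20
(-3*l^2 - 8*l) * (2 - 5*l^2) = 15*l^4 + 40*l^3 - 6*l^2 - 16*l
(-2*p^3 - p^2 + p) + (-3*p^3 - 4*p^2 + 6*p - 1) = -5*p^3 - 5*p^2 + 7*p - 1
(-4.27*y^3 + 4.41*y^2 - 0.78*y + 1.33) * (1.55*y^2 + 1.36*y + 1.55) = -6.6185*y^5 + 1.0283*y^4 - 1.8299*y^3 + 7.8362*y^2 + 0.5998*y + 2.0615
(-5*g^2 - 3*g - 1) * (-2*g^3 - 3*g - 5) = 10*g^5 + 6*g^4 + 17*g^3 + 34*g^2 + 18*g + 5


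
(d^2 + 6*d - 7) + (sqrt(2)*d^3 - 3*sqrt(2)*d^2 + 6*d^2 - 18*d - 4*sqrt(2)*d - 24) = sqrt(2)*d^3 - 3*sqrt(2)*d^2 + 7*d^2 - 12*d - 4*sqrt(2)*d - 31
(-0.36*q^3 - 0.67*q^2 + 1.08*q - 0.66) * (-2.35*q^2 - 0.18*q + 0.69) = 0.846*q^5 + 1.6393*q^4 - 2.6658*q^3 + 0.8943*q^2 + 0.864*q - 0.4554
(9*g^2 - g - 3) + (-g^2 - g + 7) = 8*g^2 - 2*g + 4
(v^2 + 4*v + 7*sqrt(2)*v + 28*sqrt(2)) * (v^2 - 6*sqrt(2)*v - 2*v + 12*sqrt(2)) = v^4 + sqrt(2)*v^3 + 2*v^3 - 92*v^2 + 2*sqrt(2)*v^2 - 168*v - 8*sqrt(2)*v + 672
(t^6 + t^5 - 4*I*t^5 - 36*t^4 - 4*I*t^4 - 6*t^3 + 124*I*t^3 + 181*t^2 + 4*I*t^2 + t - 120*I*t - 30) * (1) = t^6 + t^5 - 4*I*t^5 - 36*t^4 - 4*I*t^4 - 6*t^3 + 124*I*t^3 + 181*t^2 + 4*I*t^2 + t - 120*I*t - 30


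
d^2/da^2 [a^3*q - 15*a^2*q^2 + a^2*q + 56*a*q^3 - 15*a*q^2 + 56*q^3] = 2*q*(3*a - 15*q + 1)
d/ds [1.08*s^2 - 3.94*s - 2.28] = 2.16*s - 3.94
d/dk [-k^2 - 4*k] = -2*k - 4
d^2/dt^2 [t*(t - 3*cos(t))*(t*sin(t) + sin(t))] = -t^3*sin(t) - t^2*sin(t) + 6*t^2*sin(2*t) + 6*t^2*cos(t) + 6*t*sin(t) + 6*t*sin(2*t) + 4*t*cos(t) - 12*t*cos(2*t) + 2*sin(t) - 3*sqrt(2)*sin(2*t + pi/4) - 3*cos(2*t)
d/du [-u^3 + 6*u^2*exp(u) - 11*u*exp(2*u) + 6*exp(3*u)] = 6*u^2*exp(u) - 3*u^2 - 22*u*exp(2*u) + 12*u*exp(u) + 18*exp(3*u) - 11*exp(2*u)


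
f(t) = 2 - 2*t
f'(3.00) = -2.00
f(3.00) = -4.00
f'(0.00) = -2.00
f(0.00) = 2.00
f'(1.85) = -2.00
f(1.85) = -1.70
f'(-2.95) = -2.00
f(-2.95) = 7.90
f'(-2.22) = -2.00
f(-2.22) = 6.44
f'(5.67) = -2.00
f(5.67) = -9.34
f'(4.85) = -2.00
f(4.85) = -7.70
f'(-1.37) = -2.00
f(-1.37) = 4.74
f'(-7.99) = -2.00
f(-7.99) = 17.98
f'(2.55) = -2.00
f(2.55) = -3.10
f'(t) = -2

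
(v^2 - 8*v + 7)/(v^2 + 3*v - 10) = (v^2 - 8*v + 7)/(v^2 + 3*v - 10)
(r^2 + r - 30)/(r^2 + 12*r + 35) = (r^2 + r - 30)/(r^2 + 12*r + 35)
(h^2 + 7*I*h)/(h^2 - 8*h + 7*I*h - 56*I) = h/(h - 8)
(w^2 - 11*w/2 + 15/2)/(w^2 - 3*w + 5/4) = 2*(w - 3)/(2*w - 1)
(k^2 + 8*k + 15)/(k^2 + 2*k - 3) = (k + 5)/(k - 1)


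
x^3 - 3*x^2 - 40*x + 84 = (x - 7)*(x - 2)*(x + 6)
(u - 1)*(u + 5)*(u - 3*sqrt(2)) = u^3 - 3*sqrt(2)*u^2 + 4*u^2 - 12*sqrt(2)*u - 5*u + 15*sqrt(2)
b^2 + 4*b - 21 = (b - 3)*(b + 7)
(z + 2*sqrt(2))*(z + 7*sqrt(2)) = z^2 + 9*sqrt(2)*z + 28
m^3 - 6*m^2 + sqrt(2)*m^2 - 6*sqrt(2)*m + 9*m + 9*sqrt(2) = (m - 3)^2*(m + sqrt(2))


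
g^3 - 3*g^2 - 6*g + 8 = (g - 4)*(g - 1)*(g + 2)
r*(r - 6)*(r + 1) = r^3 - 5*r^2 - 6*r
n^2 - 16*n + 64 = (n - 8)^2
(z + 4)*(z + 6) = z^2 + 10*z + 24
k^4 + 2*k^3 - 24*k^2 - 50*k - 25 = (k - 5)*(k + 1)^2*(k + 5)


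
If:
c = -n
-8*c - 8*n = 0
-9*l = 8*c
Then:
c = -n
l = 8*n/9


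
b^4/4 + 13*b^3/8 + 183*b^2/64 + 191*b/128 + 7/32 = (b/4 + 1)*(b + 1/4)*(b + 1/2)*(b + 7/4)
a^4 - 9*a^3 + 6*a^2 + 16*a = a*(a - 8)*(a - 2)*(a + 1)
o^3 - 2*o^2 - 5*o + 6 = (o - 3)*(o - 1)*(o + 2)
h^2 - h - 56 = (h - 8)*(h + 7)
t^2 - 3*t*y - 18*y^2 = (t - 6*y)*(t + 3*y)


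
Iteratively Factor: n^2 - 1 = (n - 1)*(n + 1)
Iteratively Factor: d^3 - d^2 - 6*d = (d)*(d^2 - d - 6) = d*(d - 3)*(d + 2)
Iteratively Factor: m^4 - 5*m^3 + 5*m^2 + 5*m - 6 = (m - 2)*(m^3 - 3*m^2 - m + 3) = (m - 3)*(m - 2)*(m^2 - 1) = (m - 3)*(m - 2)*(m - 1)*(m + 1)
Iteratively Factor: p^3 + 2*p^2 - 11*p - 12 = (p + 1)*(p^2 + p - 12) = (p + 1)*(p + 4)*(p - 3)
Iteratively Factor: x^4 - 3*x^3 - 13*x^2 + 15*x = (x - 1)*(x^3 - 2*x^2 - 15*x) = (x - 1)*(x + 3)*(x^2 - 5*x) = x*(x - 1)*(x + 3)*(x - 5)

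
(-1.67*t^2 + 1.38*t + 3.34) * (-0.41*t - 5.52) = 0.6847*t^3 + 8.6526*t^2 - 8.987*t - 18.4368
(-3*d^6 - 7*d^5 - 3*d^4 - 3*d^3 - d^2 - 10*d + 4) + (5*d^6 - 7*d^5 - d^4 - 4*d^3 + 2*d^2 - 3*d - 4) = 2*d^6 - 14*d^5 - 4*d^4 - 7*d^3 + d^2 - 13*d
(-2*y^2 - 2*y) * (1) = -2*y^2 - 2*y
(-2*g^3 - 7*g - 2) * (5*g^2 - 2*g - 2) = -10*g^5 + 4*g^4 - 31*g^3 + 4*g^2 + 18*g + 4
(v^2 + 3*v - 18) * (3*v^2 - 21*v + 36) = 3*v^4 - 12*v^3 - 81*v^2 + 486*v - 648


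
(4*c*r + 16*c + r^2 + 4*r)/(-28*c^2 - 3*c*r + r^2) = (r + 4)/(-7*c + r)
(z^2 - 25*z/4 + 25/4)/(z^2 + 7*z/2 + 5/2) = (4*z^2 - 25*z + 25)/(2*(2*z^2 + 7*z + 5))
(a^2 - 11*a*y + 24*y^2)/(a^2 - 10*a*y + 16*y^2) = (-a + 3*y)/(-a + 2*y)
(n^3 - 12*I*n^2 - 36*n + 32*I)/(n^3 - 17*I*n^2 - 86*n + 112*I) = (n - 2*I)/(n - 7*I)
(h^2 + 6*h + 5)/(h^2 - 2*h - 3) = (h + 5)/(h - 3)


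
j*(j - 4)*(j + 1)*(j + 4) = j^4 + j^3 - 16*j^2 - 16*j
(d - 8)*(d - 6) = d^2 - 14*d + 48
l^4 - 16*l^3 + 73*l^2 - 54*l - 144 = (l - 8)*(l - 6)*(l - 3)*(l + 1)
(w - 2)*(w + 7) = w^2 + 5*w - 14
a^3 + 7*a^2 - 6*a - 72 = (a - 3)*(a + 4)*(a + 6)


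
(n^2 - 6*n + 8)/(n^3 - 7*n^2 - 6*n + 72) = (n - 2)/(n^2 - 3*n - 18)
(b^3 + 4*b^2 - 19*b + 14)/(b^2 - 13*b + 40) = (b^3 + 4*b^2 - 19*b + 14)/(b^2 - 13*b + 40)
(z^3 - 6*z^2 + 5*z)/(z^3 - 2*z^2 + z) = (z - 5)/(z - 1)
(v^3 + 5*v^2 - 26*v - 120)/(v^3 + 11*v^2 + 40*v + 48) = (v^2 + v - 30)/(v^2 + 7*v + 12)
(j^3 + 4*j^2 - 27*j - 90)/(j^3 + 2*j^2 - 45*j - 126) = (j - 5)/(j - 7)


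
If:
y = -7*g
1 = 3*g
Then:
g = 1/3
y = -7/3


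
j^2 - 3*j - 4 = (j - 4)*(j + 1)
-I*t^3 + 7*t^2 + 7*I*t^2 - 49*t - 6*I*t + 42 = (t - 6)*(t + 7*I)*(-I*t + I)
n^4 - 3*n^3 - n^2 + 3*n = n*(n - 3)*(n - 1)*(n + 1)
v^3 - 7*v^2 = v^2*(v - 7)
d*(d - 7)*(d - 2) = d^3 - 9*d^2 + 14*d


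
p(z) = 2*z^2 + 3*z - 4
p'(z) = 4*z + 3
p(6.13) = 89.54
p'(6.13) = 27.52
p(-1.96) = -2.20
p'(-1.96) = -4.84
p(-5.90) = 47.92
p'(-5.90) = -20.60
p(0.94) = 0.59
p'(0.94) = 6.76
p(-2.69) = 2.40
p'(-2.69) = -7.76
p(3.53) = 31.51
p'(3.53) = 17.12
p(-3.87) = 14.34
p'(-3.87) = -12.48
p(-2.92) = 4.29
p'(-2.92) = -8.68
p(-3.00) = 5.00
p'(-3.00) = -9.00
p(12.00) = 320.00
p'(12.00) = 51.00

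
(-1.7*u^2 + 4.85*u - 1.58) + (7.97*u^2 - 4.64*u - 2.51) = 6.27*u^2 + 0.21*u - 4.09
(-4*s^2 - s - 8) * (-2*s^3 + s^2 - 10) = 8*s^5 - 2*s^4 + 15*s^3 + 32*s^2 + 10*s + 80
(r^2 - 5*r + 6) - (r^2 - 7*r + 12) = 2*r - 6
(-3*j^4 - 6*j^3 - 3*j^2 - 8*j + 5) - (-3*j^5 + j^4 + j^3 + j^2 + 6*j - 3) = 3*j^5 - 4*j^4 - 7*j^3 - 4*j^2 - 14*j + 8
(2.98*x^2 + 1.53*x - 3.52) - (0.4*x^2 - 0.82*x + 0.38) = 2.58*x^2 + 2.35*x - 3.9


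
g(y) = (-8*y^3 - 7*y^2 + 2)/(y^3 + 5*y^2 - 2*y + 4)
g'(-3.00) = -5.23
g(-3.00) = 5.54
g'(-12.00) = -0.78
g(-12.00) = -13.08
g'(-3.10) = -5.69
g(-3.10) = 6.08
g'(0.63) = -3.07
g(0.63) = -0.56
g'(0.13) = -0.50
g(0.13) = 0.49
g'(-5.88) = -225.71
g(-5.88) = -94.53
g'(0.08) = -0.18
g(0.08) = 0.50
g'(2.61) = -0.69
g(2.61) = -3.71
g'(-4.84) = -77.13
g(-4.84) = 42.75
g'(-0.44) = 0.50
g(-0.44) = 0.23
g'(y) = (-24*y^2 - 14*y)/(y^3 + 5*y^2 - 2*y + 4) + (-3*y^2 - 10*y + 2)*(-8*y^3 - 7*y^2 + 2)/(y^3 + 5*y^2 - 2*y + 4)^2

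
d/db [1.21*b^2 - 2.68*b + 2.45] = 2.42*b - 2.68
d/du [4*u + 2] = 4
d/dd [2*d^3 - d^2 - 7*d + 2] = 6*d^2 - 2*d - 7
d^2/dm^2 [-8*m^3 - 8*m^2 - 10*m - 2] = -48*m - 16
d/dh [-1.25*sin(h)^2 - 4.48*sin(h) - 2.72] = -(2.5*sin(h) + 4.48)*cos(h)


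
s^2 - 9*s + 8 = (s - 8)*(s - 1)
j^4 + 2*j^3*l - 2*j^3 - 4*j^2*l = j^2*(j - 2)*(j + 2*l)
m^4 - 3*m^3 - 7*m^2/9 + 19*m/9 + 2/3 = (m - 3)*(m - 1)*(m + 1/3)*(m + 2/3)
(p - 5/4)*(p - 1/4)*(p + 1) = p^3 - p^2/2 - 19*p/16 + 5/16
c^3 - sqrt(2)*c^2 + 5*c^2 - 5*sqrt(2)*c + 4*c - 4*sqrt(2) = (c + 1)*(c + 4)*(c - sqrt(2))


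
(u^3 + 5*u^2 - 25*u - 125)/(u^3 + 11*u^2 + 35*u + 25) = (u - 5)/(u + 1)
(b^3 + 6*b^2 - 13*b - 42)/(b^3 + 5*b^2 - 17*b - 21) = (b + 2)/(b + 1)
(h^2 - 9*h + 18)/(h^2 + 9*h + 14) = (h^2 - 9*h + 18)/(h^2 + 9*h + 14)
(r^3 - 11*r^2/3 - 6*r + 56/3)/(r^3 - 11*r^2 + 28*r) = (3*r^2 + r - 14)/(3*r*(r - 7))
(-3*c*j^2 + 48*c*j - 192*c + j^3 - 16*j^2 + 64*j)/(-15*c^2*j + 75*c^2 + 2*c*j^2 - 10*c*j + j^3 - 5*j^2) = (j^2 - 16*j + 64)/(5*c*j - 25*c + j^2 - 5*j)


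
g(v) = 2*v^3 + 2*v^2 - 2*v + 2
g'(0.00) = -2.00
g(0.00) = 2.00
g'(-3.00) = 40.00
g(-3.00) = -28.00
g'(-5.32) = 146.53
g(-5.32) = -231.89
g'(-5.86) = 180.60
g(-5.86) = -320.06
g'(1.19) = 11.26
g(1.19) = 5.82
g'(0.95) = 7.22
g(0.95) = 3.62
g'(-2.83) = 34.73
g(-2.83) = -21.65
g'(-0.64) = -2.10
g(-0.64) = 3.57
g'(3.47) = 84.13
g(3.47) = 102.71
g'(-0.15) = -2.46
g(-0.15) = 2.34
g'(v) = 6*v^2 + 4*v - 2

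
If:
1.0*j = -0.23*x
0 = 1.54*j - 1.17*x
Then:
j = 0.00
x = 0.00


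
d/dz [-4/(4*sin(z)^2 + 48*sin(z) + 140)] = 2*(sin(z) + 6)*cos(z)/(sin(z)^2 + 12*sin(z) + 35)^2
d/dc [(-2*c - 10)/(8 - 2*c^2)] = (c^2 - 2*c*(c + 5) - 4)/(c^2 - 4)^2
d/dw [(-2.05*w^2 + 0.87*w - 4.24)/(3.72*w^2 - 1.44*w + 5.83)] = (-0.2844*w^2 + 7.6426*w - 1.0335)/(13.8384*w^4 - 10.7136*w^3 + 45.4488*w^2 - 16.7904*w + 33.9889)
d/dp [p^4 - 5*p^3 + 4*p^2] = p*(4*p^2 - 15*p + 8)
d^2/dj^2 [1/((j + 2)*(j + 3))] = 2*((j + 2)^2 + (j + 2)*(j + 3) + (j + 3)^2)/((j + 2)^3*(j + 3)^3)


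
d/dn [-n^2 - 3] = -2*n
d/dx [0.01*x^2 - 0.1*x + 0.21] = 0.02*x - 0.1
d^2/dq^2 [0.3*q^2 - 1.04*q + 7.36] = 0.600000000000000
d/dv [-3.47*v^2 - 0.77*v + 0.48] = -6.94*v - 0.77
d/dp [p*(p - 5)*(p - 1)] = 3*p^2 - 12*p + 5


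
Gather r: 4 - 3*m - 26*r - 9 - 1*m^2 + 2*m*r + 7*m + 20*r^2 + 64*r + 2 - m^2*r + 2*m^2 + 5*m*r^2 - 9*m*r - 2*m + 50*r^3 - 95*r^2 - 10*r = m^2 + 2*m + 50*r^3 + r^2*(5*m - 75) + r*(-m^2 - 7*m + 28) - 3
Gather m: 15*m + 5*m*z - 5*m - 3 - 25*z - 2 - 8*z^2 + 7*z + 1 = m*(5*z + 10) - 8*z^2 - 18*z - 4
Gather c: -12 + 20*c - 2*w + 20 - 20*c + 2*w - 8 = 0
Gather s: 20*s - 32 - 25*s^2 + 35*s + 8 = -25*s^2 + 55*s - 24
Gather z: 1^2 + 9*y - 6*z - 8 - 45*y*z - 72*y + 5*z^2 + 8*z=-63*y + 5*z^2 + z*(2 - 45*y) - 7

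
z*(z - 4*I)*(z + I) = z^3 - 3*I*z^2 + 4*z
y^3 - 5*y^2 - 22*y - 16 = (y - 8)*(y + 1)*(y + 2)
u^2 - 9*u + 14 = (u - 7)*(u - 2)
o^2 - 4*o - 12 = (o - 6)*(o + 2)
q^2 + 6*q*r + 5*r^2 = (q + r)*(q + 5*r)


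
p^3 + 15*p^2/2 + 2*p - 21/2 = (p - 1)*(p + 3/2)*(p + 7)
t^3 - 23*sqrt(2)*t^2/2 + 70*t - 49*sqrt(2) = (t - 7*sqrt(2))*(t - 7*sqrt(2)/2)*(t - sqrt(2))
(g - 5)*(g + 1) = g^2 - 4*g - 5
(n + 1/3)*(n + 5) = n^2 + 16*n/3 + 5/3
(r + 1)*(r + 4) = r^2 + 5*r + 4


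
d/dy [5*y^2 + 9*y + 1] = 10*y + 9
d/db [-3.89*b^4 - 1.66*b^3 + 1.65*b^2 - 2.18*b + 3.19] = -15.56*b^3 - 4.98*b^2 + 3.3*b - 2.18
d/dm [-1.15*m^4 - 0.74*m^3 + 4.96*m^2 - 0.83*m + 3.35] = -4.6*m^3 - 2.22*m^2 + 9.92*m - 0.83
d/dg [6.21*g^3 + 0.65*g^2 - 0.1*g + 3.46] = 18.63*g^2 + 1.3*g - 0.1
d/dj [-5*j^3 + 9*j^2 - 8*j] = -15*j^2 + 18*j - 8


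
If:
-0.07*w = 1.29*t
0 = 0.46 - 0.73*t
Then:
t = 0.63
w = -11.61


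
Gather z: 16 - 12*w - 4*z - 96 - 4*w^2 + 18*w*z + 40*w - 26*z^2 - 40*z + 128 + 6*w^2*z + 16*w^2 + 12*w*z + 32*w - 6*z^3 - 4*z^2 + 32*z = 12*w^2 + 60*w - 6*z^3 - 30*z^2 + z*(6*w^2 + 30*w - 12) + 48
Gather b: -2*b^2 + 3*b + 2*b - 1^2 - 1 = -2*b^2 + 5*b - 2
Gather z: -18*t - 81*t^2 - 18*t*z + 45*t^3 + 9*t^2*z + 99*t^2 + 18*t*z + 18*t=45*t^3 + 9*t^2*z + 18*t^2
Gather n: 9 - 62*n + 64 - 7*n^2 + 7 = -7*n^2 - 62*n + 80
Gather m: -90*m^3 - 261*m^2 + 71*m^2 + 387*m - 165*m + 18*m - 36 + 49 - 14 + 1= -90*m^3 - 190*m^2 + 240*m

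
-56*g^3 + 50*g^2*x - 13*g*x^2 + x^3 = (-7*g + x)*(-4*g + x)*(-2*g + x)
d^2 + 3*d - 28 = (d - 4)*(d + 7)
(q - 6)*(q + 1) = q^2 - 5*q - 6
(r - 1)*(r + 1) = r^2 - 1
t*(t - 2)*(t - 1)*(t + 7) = t^4 + 4*t^3 - 19*t^2 + 14*t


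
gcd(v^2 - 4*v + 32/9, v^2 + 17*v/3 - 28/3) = v - 4/3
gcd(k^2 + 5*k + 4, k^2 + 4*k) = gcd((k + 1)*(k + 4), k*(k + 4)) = k + 4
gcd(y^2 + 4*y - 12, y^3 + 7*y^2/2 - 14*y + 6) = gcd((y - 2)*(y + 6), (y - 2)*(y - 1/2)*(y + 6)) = y^2 + 4*y - 12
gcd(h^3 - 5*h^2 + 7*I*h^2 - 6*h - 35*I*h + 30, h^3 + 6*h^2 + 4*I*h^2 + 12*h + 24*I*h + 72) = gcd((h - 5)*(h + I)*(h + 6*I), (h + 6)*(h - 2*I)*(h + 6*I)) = h + 6*I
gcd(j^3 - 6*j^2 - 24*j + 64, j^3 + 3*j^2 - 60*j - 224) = j^2 - 4*j - 32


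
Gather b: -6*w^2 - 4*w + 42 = -6*w^2 - 4*w + 42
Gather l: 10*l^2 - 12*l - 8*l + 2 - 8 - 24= 10*l^2 - 20*l - 30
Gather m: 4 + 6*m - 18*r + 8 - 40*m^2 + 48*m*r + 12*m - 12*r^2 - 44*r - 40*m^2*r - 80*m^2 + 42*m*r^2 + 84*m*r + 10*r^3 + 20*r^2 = m^2*(-40*r - 120) + m*(42*r^2 + 132*r + 18) + 10*r^3 + 8*r^2 - 62*r + 12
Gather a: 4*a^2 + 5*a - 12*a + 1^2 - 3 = 4*a^2 - 7*a - 2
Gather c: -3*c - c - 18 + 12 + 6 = -4*c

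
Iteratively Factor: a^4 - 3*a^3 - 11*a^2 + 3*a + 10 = (a - 5)*(a^3 + 2*a^2 - a - 2) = (a - 5)*(a + 1)*(a^2 + a - 2) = (a - 5)*(a - 1)*(a + 1)*(a + 2)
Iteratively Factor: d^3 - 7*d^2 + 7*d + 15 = (d - 5)*(d^2 - 2*d - 3) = (d - 5)*(d + 1)*(d - 3)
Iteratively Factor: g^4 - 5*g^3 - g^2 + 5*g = (g - 1)*(g^3 - 4*g^2 - 5*g) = g*(g - 1)*(g^2 - 4*g - 5) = g*(g - 5)*(g - 1)*(g + 1)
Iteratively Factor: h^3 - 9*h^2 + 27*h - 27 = (h - 3)*(h^2 - 6*h + 9) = (h - 3)^2*(h - 3)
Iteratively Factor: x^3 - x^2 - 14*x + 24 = (x + 4)*(x^2 - 5*x + 6) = (x - 3)*(x + 4)*(x - 2)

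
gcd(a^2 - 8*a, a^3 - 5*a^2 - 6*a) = a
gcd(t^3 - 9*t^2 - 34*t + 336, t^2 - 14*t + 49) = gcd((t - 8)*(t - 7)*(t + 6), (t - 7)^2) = t - 7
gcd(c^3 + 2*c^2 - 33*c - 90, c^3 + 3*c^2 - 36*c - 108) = c^2 - 3*c - 18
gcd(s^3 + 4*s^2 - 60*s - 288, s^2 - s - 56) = s - 8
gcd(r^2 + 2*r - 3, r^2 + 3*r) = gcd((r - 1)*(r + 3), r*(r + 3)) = r + 3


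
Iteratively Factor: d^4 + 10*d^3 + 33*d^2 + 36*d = (d + 3)*(d^3 + 7*d^2 + 12*d) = (d + 3)*(d + 4)*(d^2 + 3*d) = (d + 3)^2*(d + 4)*(d)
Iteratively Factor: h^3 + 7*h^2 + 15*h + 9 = (h + 3)*(h^2 + 4*h + 3) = (h + 1)*(h + 3)*(h + 3)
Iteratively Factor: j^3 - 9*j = (j - 3)*(j^2 + 3*j) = j*(j - 3)*(j + 3)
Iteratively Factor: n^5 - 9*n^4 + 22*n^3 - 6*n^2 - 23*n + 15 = (n - 5)*(n^4 - 4*n^3 + 2*n^2 + 4*n - 3) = (n - 5)*(n - 3)*(n^3 - n^2 - n + 1) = (n - 5)*(n - 3)*(n - 1)*(n^2 - 1) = (n - 5)*(n - 3)*(n - 1)*(n + 1)*(n - 1)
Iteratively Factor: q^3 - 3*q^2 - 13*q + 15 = (q - 1)*(q^2 - 2*q - 15) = (q - 5)*(q - 1)*(q + 3)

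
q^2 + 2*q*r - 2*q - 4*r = (q - 2)*(q + 2*r)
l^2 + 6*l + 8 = (l + 2)*(l + 4)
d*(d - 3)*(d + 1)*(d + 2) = d^4 - 7*d^2 - 6*d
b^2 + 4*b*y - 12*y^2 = (b - 2*y)*(b + 6*y)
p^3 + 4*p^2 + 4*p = p*(p + 2)^2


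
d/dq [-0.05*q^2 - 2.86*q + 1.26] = -0.1*q - 2.86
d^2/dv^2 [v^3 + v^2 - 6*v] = 6*v + 2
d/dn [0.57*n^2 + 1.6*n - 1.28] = 1.14*n + 1.6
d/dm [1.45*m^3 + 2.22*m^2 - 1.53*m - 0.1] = 4.35*m^2 + 4.44*m - 1.53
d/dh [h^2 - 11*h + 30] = 2*h - 11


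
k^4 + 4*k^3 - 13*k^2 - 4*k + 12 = (k - 2)*(k - 1)*(k + 1)*(k + 6)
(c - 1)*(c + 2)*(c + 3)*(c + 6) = c^4 + 10*c^3 + 25*c^2 - 36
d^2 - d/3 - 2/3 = (d - 1)*(d + 2/3)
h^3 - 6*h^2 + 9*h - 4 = (h - 4)*(h - 1)^2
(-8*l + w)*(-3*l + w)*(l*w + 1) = 24*l^3*w - 11*l^2*w^2 + 24*l^2 + l*w^3 - 11*l*w + w^2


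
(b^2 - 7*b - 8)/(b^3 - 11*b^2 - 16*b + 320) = (b + 1)/(b^2 - 3*b - 40)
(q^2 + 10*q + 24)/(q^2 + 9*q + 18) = (q + 4)/(q + 3)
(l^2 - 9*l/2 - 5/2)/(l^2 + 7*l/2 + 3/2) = (l - 5)/(l + 3)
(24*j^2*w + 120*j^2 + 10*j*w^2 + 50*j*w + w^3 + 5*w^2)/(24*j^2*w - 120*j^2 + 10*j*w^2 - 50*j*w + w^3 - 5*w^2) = (w + 5)/(w - 5)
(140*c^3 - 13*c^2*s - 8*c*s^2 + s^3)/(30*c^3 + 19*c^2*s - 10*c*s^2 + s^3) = (-28*c^2 - 3*c*s + s^2)/(-6*c^2 - 5*c*s + s^2)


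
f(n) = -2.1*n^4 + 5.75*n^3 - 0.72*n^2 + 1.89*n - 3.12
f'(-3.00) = 388.26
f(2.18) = 9.72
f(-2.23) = -126.61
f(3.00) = -18.78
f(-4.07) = -986.63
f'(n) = -8.4*n^3 + 17.25*n^2 - 1.44*n + 1.89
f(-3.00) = -340.62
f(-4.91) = -1930.91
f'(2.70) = -41.58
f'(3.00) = -73.98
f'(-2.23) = 184.04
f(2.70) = -1.69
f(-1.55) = -41.31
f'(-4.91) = 1419.14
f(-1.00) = -13.58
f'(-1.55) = 76.85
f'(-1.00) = 28.98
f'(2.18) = -6.30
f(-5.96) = -3907.03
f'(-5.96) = 2401.57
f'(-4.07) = 859.82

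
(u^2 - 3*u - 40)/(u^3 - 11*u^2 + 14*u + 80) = (u + 5)/(u^2 - 3*u - 10)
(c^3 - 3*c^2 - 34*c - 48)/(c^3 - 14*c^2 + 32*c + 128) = (c + 3)/(c - 8)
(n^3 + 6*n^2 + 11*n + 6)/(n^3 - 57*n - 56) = (n^2 + 5*n + 6)/(n^2 - n - 56)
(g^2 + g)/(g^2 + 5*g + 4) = g/(g + 4)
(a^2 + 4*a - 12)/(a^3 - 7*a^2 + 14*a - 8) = (a + 6)/(a^2 - 5*a + 4)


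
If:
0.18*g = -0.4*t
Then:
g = -2.22222222222222*t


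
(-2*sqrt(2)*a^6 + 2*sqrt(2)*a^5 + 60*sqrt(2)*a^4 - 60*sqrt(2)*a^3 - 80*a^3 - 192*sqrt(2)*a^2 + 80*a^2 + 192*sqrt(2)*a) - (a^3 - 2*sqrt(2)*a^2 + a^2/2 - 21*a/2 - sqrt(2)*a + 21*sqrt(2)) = -2*sqrt(2)*a^6 + 2*sqrt(2)*a^5 + 60*sqrt(2)*a^4 - 60*sqrt(2)*a^3 - 81*a^3 - 190*sqrt(2)*a^2 + 159*a^2/2 + 21*a/2 + 193*sqrt(2)*a - 21*sqrt(2)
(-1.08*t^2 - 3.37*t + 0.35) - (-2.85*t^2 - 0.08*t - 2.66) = 1.77*t^2 - 3.29*t + 3.01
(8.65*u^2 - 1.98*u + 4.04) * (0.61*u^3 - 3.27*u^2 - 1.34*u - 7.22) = 5.2765*u^5 - 29.4933*u^4 - 2.652*u^3 - 73.0106*u^2 + 8.882*u - 29.1688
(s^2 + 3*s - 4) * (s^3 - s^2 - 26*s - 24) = s^5 + 2*s^4 - 33*s^3 - 98*s^2 + 32*s + 96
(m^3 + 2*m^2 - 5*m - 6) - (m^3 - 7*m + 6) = 2*m^2 + 2*m - 12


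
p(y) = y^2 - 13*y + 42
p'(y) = 2*y - 13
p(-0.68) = 51.30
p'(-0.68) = -14.36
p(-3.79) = 105.63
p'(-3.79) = -20.58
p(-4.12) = 112.53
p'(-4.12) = -21.24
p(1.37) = 26.07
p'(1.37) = -10.26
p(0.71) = 33.27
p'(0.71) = -11.58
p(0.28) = 38.44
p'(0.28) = -12.44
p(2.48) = 15.91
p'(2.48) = -8.04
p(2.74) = 13.89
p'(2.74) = -7.52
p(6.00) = 0.00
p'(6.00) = -1.00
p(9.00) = 6.00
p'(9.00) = 5.00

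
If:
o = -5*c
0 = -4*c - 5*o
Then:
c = 0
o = 0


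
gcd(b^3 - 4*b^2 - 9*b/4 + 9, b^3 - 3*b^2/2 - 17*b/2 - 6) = b^2 - 5*b/2 - 6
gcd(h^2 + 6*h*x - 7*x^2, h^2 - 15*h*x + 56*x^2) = 1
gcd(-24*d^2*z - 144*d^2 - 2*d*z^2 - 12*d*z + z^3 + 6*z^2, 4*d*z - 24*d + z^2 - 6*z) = 4*d + z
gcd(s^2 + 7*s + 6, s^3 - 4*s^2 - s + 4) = s + 1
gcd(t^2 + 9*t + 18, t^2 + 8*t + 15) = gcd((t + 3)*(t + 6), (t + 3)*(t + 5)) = t + 3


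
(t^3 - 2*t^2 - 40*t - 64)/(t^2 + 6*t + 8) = t - 8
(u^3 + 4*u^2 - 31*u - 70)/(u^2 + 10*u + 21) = (u^2 - 3*u - 10)/(u + 3)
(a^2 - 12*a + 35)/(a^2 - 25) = (a - 7)/(a + 5)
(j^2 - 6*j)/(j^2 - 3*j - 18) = j/(j + 3)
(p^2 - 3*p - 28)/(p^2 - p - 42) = (p + 4)/(p + 6)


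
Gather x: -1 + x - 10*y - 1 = x - 10*y - 2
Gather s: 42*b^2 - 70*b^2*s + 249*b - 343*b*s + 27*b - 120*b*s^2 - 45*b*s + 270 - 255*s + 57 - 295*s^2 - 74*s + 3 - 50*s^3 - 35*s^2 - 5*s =42*b^2 + 276*b - 50*s^3 + s^2*(-120*b - 330) + s*(-70*b^2 - 388*b - 334) + 330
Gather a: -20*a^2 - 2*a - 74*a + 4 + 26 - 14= -20*a^2 - 76*a + 16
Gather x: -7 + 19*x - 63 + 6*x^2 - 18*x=6*x^2 + x - 70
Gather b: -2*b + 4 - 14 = -2*b - 10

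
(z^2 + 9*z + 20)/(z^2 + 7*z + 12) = (z + 5)/(z + 3)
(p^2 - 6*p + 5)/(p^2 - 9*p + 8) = (p - 5)/(p - 8)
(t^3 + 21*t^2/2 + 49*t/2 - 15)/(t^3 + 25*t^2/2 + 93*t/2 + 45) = (2*t - 1)/(2*t + 3)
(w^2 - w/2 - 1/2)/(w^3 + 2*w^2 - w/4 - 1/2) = 2*(w - 1)/(2*w^2 + 3*w - 2)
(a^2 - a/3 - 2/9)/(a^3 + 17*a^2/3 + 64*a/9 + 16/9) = (3*a - 2)/(3*a^2 + 16*a + 16)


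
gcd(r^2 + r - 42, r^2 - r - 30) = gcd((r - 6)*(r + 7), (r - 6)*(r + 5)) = r - 6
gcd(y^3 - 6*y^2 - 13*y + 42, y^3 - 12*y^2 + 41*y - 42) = y^2 - 9*y + 14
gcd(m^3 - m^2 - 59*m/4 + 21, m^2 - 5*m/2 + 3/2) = m - 3/2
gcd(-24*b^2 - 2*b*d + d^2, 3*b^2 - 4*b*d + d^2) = 1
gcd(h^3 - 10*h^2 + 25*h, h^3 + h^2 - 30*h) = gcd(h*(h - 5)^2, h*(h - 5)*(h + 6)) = h^2 - 5*h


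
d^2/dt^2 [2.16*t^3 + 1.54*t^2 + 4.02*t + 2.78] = 12.96*t + 3.08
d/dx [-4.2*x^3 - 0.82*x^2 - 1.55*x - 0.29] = -12.6*x^2 - 1.64*x - 1.55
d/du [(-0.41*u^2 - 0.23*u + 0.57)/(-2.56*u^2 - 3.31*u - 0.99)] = (0.7683*u^2 + 3.7302*u + 2.1144)/(6.5536*u^4 + 16.9472*u^3 + 16.0249*u^2 + 6.5538*u + 0.9801)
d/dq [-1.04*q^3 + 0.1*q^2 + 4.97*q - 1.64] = -3.12*q^2 + 0.2*q + 4.97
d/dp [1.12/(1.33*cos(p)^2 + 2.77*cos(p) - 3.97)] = (2.9792*cos(p) + 3.1024)*sin(p)/(1.33*cos(p)^2 + 2.77*cos(p) - 3.97)^2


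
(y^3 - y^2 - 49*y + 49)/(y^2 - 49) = y - 1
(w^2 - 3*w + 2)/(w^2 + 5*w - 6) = (w - 2)/(w + 6)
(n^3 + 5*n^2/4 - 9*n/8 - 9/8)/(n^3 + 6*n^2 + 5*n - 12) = (8*n^2 + 18*n + 9)/(8*(n^2 + 7*n + 12))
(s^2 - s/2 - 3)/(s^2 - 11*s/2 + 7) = (2*s + 3)/(2*s - 7)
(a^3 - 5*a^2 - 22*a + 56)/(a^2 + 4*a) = a - 9 + 14/a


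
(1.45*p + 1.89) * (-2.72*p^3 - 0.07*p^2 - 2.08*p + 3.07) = -3.944*p^4 - 5.2423*p^3 - 3.1483*p^2 + 0.520299999999999*p + 5.8023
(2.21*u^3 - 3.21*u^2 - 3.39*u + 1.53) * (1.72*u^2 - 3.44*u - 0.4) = 3.8012*u^5 - 13.1236*u^4 + 4.3276*u^3 + 15.5772*u^2 - 3.9072*u - 0.612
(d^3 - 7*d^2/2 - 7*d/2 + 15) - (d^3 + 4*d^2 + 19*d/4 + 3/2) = -15*d^2/2 - 33*d/4 + 27/2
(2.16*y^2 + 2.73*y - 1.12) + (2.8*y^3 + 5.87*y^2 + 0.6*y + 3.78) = 2.8*y^3 + 8.03*y^2 + 3.33*y + 2.66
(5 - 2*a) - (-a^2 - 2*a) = a^2 + 5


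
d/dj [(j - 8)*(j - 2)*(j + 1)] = 3*j^2 - 18*j + 6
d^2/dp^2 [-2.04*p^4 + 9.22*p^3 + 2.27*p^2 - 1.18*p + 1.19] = -24.48*p^2 + 55.32*p + 4.54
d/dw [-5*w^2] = -10*w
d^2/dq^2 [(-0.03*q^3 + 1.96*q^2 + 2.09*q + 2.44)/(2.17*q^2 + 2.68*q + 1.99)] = (-3.285796*q^3 + 17.195112*q^2 + 30.276084*q + 7.20762400000001)/(10.218313*q^6 + 37.859556*q^5 + 74.869557*q^4 + 88.687096*q^3 + 68.659179*q^2 + 31.839204*q + 7.880599)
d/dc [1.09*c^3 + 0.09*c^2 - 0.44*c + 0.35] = 3.27*c^2 + 0.18*c - 0.44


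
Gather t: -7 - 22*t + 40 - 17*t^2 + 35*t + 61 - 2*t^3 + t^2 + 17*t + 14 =-2*t^3 - 16*t^2 + 30*t + 108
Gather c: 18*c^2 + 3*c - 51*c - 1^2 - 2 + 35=18*c^2 - 48*c + 32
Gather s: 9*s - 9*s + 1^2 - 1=0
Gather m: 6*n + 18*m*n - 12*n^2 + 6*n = 18*m*n - 12*n^2 + 12*n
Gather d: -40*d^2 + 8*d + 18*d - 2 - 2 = -40*d^2 + 26*d - 4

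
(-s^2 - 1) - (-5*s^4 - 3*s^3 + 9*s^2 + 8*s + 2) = 5*s^4 + 3*s^3 - 10*s^2 - 8*s - 3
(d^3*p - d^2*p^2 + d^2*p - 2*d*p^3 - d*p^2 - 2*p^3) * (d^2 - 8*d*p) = d^5*p - 9*d^4*p^2 + d^4*p + 6*d^3*p^3 - 9*d^3*p^2 + 16*d^2*p^4 + 6*d^2*p^3 + 16*d*p^4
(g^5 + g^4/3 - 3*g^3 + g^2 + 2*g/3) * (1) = g^5 + g^4/3 - 3*g^3 + g^2 + 2*g/3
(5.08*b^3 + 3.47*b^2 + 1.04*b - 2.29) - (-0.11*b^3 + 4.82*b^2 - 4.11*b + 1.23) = 5.19*b^3 - 1.35*b^2 + 5.15*b - 3.52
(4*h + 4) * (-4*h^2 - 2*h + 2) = -16*h^3 - 24*h^2 + 8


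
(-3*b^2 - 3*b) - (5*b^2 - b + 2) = -8*b^2 - 2*b - 2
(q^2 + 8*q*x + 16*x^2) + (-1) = q^2 + 8*q*x + 16*x^2 - 1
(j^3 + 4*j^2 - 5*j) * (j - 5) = j^4 - j^3 - 25*j^2 + 25*j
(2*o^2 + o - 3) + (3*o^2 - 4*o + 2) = 5*o^2 - 3*o - 1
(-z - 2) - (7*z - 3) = 1 - 8*z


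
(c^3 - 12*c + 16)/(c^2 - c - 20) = (c^2 - 4*c + 4)/(c - 5)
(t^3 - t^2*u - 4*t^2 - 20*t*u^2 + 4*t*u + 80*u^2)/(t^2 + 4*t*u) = t - 5*u - 4 + 20*u/t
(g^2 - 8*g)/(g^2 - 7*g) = (g - 8)/(g - 7)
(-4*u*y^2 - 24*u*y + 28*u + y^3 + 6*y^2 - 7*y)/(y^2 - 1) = (-4*u*y - 28*u + y^2 + 7*y)/(y + 1)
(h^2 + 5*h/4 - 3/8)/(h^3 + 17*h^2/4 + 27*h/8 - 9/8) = 1/(h + 3)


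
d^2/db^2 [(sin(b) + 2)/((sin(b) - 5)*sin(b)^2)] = (-4*sin(b) - 3 + 91/sin(b) - 206/sin(b)^2 - 110/sin(b)^3 + 300/sin(b)^4)/(sin(b) - 5)^3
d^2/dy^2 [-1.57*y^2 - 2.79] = -3.14000000000000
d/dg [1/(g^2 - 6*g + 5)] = 2*(3 - g)/(g^2 - 6*g + 5)^2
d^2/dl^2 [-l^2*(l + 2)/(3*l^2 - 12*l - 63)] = 6*(-5*l^3 - 42*l^2 - 147*l - 98)/(l^6 - 12*l^5 - 15*l^4 + 440*l^3 + 315*l^2 - 5292*l - 9261)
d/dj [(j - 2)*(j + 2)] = 2*j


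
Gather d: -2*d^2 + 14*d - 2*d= -2*d^2 + 12*d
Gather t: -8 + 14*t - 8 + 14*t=28*t - 16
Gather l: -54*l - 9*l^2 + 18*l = -9*l^2 - 36*l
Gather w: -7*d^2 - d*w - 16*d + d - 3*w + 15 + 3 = -7*d^2 - 15*d + w*(-d - 3) + 18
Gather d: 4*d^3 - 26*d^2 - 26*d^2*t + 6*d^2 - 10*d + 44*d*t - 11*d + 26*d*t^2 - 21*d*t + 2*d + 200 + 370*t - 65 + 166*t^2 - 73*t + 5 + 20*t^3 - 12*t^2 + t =4*d^3 + d^2*(-26*t - 20) + d*(26*t^2 + 23*t - 19) + 20*t^3 + 154*t^2 + 298*t + 140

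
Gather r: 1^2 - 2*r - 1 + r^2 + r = r^2 - r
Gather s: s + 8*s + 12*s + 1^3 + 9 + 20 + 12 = 21*s + 42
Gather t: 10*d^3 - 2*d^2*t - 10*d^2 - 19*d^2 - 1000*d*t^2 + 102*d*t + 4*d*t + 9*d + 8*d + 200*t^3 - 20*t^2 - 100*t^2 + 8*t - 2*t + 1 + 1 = 10*d^3 - 29*d^2 + 17*d + 200*t^3 + t^2*(-1000*d - 120) + t*(-2*d^2 + 106*d + 6) + 2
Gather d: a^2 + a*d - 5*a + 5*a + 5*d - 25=a^2 + d*(a + 5) - 25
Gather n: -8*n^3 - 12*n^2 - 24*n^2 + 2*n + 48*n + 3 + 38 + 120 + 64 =-8*n^3 - 36*n^2 + 50*n + 225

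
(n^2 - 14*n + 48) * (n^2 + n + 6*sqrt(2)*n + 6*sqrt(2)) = n^4 - 13*n^3 + 6*sqrt(2)*n^3 - 78*sqrt(2)*n^2 + 34*n^2 + 48*n + 204*sqrt(2)*n + 288*sqrt(2)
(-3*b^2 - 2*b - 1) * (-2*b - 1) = 6*b^3 + 7*b^2 + 4*b + 1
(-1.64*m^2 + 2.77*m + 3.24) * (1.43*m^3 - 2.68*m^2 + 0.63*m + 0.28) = -2.3452*m^5 + 8.3563*m^4 - 3.8236*m^3 - 7.3973*m^2 + 2.8168*m + 0.9072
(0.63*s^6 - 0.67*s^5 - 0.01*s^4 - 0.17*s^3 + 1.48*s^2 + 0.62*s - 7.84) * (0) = 0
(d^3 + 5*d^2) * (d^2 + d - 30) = d^5 + 6*d^4 - 25*d^3 - 150*d^2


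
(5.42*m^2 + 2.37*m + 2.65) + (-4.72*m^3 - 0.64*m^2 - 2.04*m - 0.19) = -4.72*m^3 + 4.78*m^2 + 0.33*m + 2.46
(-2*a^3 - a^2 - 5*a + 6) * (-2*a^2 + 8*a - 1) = 4*a^5 - 14*a^4 + 4*a^3 - 51*a^2 + 53*a - 6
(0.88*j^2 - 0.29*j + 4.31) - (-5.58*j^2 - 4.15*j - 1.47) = 6.46*j^2 + 3.86*j + 5.78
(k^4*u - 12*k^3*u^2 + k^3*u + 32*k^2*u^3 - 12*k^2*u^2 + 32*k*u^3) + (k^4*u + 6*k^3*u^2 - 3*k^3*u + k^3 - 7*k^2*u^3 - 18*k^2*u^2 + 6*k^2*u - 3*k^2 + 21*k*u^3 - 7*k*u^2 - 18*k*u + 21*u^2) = 2*k^4*u - 6*k^3*u^2 - 2*k^3*u + k^3 + 25*k^2*u^3 - 30*k^2*u^2 + 6*k^2*u - 3*k^2 + 53*k*u^3 - 7*k*u^2 - 18*k*u + 21*u^2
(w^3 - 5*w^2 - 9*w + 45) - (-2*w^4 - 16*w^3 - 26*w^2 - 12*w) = 2*w^4 + 17*w^3 + 21*w^2 + 3*w + 45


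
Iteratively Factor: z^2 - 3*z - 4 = (z + 1)*(z - 4)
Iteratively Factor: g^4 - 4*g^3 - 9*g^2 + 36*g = (g - 3)*(g^3 - g^2 - 12*g) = (g - 4)*(g - 3)*(g^2 + 3*g) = (g - 4)*(g - 3)*(g + 3)*(g)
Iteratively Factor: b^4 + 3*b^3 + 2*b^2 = (b)*(b^3 + 3*b^2 + 2*b) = b*(b + 1)*(b^2 + 2*b) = b*(b + 1)*(b + 2)*(b)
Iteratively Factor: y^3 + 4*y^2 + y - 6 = (y - 1)*(y^2 + 5*y + 6) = (y - 1)*(y + 3)*(y + 2)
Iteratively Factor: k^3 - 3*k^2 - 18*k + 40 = (k + 4)*(k^2 - 7*k + 10) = (k - 2)*(k + 4)*(k - 5)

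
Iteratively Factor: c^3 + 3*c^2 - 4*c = (c + 4)*(c^2 - c) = (c - 1)*(c + 4)*(c)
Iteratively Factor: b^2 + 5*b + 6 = (b + 3)*(b + 2)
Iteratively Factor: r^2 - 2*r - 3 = (r + 1)*(r - 3)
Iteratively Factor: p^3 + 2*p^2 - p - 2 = (p + 2)*(p^2 - 1) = (p + 1)*(p + 2)*(p - 1)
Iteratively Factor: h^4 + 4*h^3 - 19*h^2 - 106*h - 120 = (h + 2)*(h^3 + 2*h^2 - 23*h - 60) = (h + 2)*(h + 4)*(h^2 - 2*h - 15) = (h + 2)*(h + 3)*(h + 4)*(h - 5)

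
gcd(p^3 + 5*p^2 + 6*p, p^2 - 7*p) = p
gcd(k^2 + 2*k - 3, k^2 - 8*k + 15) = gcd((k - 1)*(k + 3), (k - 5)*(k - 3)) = 1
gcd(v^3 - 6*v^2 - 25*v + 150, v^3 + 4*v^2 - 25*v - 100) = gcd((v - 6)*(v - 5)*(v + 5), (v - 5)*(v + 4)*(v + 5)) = v^2 - 25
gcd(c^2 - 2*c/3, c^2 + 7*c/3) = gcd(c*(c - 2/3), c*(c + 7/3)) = c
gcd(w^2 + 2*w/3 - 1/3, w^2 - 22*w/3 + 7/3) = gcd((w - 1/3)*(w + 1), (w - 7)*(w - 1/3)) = w - 1/3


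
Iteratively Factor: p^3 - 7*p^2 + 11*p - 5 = (p - 5)*(p^2 - 2*p + 1) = (p - 5)*(p - 1)*(p - 1)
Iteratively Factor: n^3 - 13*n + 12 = (n - 1)*(n^2 + n - 12) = (n - 3)*(n - 1)*(n + 4)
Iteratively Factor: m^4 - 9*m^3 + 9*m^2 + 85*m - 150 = (m - 5)*(m^3 - 4*m^2 - 11*m + 30) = (m - 5)*(m - 2)*(m^2 - 2*m - 15) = (m - 5)*(m - 2)*(m + 3)*(m - 5)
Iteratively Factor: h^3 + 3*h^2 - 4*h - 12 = (h + 3)*(h^2 - 4) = (h + 2)*(h + 3)*(h - 2)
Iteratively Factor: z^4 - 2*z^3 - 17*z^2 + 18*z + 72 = (z - 4)*(z^3 + 2*z^2 - 9*z - 18) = (z - 4)*(z + 2)*(z^2 - 9) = (z - 4)*(z + 2)*(z + 3)*(z - 3)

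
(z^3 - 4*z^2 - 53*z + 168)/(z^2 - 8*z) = z + 4 - 21/z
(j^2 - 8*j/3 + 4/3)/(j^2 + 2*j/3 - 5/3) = (3*j^2 - 8*j + 4)/(3*j^2 + 2*j - 5)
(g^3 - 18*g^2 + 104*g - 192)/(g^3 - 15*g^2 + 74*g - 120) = (g - 8)/(g - 5)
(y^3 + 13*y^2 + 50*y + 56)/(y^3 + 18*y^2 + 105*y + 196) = (y + 2)/(y + 7)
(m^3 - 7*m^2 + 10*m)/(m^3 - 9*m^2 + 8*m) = (m^2 - 7*m + 10)/(m^2 - 9*m + 8)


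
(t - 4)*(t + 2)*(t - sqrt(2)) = t^3 - 2*t^2 - sqrt(2)*t^2 - 8*t + 2*sqrt(2)*t + 8*sqrt(2)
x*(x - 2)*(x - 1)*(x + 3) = x^4 - 7*x^2 + 6*x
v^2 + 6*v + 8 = (v + 2)*(v + 4)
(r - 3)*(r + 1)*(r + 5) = r^3 + 3*r^2 - 13*r - 15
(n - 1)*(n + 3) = n^2 + 2*n - 3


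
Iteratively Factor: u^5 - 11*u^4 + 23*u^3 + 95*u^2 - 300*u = (u)*(u^4 - 11*u^3 + 23*u^2 + 95*u - 300) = u*(u - 4)*(u^3 - 7*u^2 - 5*u + 75) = u*(u - 5)*(u - 4)*(u^2 - 2*u - 15) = u*(u - 5)^2*(u - 4)*(u + 3)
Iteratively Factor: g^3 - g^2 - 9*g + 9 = (g + 3)*(g^2 - 4*g + 3) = (g - 3)*(g + 3)*(g - 1)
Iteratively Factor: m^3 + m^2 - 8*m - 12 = (m + 2)*(m^2 - m - 6) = (m - 3)*(m + 2)*(m + 2)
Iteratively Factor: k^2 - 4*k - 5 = (k - 5)*(k + 1)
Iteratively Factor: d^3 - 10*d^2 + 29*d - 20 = (d - 4)*(d^2 - 6*d + 5) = (d - 4)*(d - 1)*(d - 5)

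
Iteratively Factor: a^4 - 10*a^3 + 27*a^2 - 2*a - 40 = (a - 5)*(a^3 - 5*a^2 + 2*a + 8) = (a - 5)*(a + 1)*(a^2 - 6*a + 8) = (a - 5)*(a - 2)*(a + 1)*(a - 4)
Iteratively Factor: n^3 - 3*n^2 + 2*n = (n - 1)*(n^2 - 2*n) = n*(n - 1)*(n - 2)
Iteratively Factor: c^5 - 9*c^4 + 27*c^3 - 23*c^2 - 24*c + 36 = (c - 3)*(c^4 - 6*c^3 + 9*c^2 + 4*c - 12) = (c - 3)*(c + 1)*(c^3 - 7*c^2 + 16*c - 12) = (c - 3)*(c - 2)*(c + 1)*(c^2 - 5*c + 6) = (c - 3)^2*(c - 2)*(c + 1)*(c - 2)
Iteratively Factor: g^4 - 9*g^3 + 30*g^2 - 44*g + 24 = (g - 3)*(g^3 - 6*g^2 + 12*g - 8) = (g - 3)*(g - 2)*(g^2 - 4*g + 4) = (g - 3)*(g - 2)^2*(g - 2)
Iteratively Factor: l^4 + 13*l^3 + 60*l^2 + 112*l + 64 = (l + 1)*(l^3 + 12*l^2 + 48*l + 64) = (l + 1)*(l + 4)*(l^2 + 8*l + 16) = (l + 1)*(l + 4)^2*(l + 4)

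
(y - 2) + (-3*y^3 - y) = -3*y^3 - 2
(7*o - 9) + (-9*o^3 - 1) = -9*o^3 + 7*o - 10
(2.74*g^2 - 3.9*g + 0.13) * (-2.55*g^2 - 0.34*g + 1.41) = -6.987*g^4 + 9.0134*g^3 + 4.8579*g^2 - 5.5432*g + 0.1833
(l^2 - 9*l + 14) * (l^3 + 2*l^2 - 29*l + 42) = l^5 - 7*l^4 - 33*l^3 + 331*l^2 - 784*l + 588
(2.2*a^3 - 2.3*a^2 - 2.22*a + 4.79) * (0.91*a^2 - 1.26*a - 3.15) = 2.002*a^5 - 4.865*a^4 - 6.0522*a^3 + 14.4011*a^2 + 0.9576*a - 15.0885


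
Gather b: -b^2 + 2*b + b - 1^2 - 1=-b^2 + 3*b - 2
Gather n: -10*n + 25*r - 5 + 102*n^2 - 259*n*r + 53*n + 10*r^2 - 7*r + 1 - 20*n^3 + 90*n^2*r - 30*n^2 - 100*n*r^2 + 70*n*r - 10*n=-20*n^3 + n^2*(90*r + 72) + n*(-100*r^2 - 189*r + 33) + 10*r^2 + 18*r - 4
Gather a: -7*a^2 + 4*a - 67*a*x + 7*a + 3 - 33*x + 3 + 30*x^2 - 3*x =-7*a^2 + a*(11 - 67*x) + 30*x^2 - 36*x + 6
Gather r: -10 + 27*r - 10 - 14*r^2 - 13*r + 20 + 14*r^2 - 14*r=0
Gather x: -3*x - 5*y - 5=-3*x - 5*y - 5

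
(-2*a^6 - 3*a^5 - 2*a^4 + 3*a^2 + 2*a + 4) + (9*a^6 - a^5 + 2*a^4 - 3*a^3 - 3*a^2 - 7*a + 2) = 7*a^6 - 4*a^5 - 3*a^3 - 5*a + 6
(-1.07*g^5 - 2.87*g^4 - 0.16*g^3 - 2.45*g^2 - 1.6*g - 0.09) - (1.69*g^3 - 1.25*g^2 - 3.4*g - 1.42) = -1.07*g^5 - 2.87*g^4 - 1.85*g^3 - 1.2*g^2 + 1.8*g + 1.33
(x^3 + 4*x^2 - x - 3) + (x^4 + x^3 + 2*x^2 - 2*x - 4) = x^4 + 2*x^3 + 6*x^2 - 3*x - 7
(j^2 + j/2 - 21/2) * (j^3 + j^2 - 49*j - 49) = j^5 + 3*j^4/2 - 59*j^3 - 84*j^2 + 490*j + 1029/2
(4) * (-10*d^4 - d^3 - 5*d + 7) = -40*d^4 - 4*d^3 - 20*d + 28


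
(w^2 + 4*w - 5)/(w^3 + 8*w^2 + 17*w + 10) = (w - 1)/(w^2 + 3*w + 2)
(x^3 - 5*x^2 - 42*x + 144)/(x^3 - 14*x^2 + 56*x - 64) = (x^2 + 3*x - 18)/(x^2 - 6*x + 8)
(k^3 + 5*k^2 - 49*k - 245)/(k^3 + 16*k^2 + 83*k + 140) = (k - 7)/(k + 4)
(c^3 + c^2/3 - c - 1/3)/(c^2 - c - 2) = (3*c^2 - 2*c - 1)/(3*(c - 2))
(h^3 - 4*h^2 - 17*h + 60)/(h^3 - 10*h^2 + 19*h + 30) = (h^2 + h - 12)/(h^2 - 5*h - 6)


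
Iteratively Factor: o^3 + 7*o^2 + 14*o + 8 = (o + 1)*(o^2 + 6*o + 8) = (o + 1)*(o + 4)*(o + 2)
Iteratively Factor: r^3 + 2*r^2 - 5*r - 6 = (r - 2)*(r^2 + 4*r + 3) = (r - 2)*(r + 3)*(r + 1)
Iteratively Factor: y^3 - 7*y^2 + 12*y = (y - 3)*(y^2 - 4*y) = y*(y - 3)*(y - 4)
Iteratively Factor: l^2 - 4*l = (l - 4)*(l)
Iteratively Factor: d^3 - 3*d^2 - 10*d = (d)*(d^2 - 3*d - 10) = d*(d - 5)*(d + 2)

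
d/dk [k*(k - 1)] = 2*k - 1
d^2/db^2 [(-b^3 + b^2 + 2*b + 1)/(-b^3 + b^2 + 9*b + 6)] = 6*(7*b^5 + 3*b^4 + 10*b^3 + 44*b^2 + 33*b - 1)/(b^9 - 3*b^8 - 24*b^7 + 35*b^6 + 252*b^5 + 63*b^4 - 945*b^3 - 1566*b^2 - 972*b - 216)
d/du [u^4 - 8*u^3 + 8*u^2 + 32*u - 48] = 4*u^3 - 24*u^2 + 16*u + 32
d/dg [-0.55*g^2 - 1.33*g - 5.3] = -1.1*g - 1.33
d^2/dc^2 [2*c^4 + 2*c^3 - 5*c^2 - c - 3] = 24*c^2 + 12*c - 10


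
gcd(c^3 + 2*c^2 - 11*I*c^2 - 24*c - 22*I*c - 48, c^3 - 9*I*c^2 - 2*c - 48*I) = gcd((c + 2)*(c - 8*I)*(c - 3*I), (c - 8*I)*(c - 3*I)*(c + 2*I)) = c^2 - 11*I*c - 24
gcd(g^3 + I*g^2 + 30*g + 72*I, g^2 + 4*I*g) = g + 4*I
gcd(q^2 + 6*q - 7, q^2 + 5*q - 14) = q + 7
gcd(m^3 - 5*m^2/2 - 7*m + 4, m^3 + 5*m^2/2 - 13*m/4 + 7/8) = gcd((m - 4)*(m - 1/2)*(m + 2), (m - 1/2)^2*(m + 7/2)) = m - 1/2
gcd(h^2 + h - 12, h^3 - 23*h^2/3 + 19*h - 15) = h - 3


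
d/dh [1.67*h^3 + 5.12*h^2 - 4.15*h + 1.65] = 5.01*h^2 + 10.24*h - 4.15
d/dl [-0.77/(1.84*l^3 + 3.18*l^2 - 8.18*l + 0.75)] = (4.2504*l^2 + 4.8972*l - 6.2986)/(1.84*l^3 + 3.18*l^2 - 8.18*l + 0.75)^2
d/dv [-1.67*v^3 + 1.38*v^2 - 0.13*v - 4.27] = -5.01*v^2 + 2.76*v - 0.13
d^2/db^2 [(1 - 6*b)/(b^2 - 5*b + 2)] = 2*(-(2*b - 5)^2*(6*b - 1) + (18*b - 31)*(b^2 - 5*b + 2))/(b^2 - 5*b + 2)^3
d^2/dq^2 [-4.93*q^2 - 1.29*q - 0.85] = -9.86000000000000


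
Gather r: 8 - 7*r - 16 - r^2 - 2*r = -r^2 - 9*r - 8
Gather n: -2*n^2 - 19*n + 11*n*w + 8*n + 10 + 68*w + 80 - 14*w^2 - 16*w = -2*n^2 + n*(11*w - 11) - 14*w^2 + 52*w + 90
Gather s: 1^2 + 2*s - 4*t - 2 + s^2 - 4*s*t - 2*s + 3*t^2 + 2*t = s^2 - 4*s*t + 3*t^2 - 2*t - 1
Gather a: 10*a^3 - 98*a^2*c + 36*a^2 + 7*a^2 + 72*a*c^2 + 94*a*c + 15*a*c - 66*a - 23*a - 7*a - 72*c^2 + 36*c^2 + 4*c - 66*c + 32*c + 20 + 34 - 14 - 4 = 10*a^3 + a^2*(43 - 98*c) + a*(72*c^2 + 109*c - 96) - 36*c^2 - 30*c + 36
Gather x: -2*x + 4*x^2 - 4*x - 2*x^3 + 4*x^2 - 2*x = -2*x^3 + 8*x^2 - 8*x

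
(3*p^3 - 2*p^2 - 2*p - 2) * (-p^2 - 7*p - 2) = -3*p^5 - 19*p^4 + 10*p^3 + 20*p^2 + 18*p + 4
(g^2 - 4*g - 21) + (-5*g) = g^2 - 9*g - 21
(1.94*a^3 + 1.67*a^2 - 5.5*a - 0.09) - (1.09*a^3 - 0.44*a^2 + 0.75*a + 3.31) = 0.85*a^3 + 2.11*a^2 - 6.25*a - 3.4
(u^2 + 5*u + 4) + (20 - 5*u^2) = -4*u^2 + 5*u + 24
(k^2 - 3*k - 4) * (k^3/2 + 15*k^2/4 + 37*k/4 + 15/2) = k^5/2 + 9*k^4/4 - 4*k^3 - 141*k^2/4 - 119*k/2 - 30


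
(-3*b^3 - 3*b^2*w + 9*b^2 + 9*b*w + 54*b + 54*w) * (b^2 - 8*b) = -3*b^5 - 3*b^4*w + 33*b^4 + 33*b^3*w - 18*b^3 - 18*b^2*w - 432*b^2 - 432*b*w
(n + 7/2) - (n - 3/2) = 5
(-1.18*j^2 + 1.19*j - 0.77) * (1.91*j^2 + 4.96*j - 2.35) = -2.2538*j^4 - 3.5799*j^3 + 7.2047*j^2 - 6.6157*j + 1.8095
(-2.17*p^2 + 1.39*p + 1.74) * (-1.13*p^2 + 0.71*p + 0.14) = 2.4521*p^4 - 3.1114*p^3 - 1.2831*p^2 + 1.43*p + 0.2436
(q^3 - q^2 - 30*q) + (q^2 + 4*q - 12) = q^3 - 26*q - 12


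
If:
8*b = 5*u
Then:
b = 5*u/8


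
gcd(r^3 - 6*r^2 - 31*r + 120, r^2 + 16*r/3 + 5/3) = r + 5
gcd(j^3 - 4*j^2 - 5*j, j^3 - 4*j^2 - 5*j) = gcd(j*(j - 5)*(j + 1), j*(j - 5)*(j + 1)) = j^3 - 4*j^2 - 5*j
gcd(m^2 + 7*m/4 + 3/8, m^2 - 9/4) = m + 3/2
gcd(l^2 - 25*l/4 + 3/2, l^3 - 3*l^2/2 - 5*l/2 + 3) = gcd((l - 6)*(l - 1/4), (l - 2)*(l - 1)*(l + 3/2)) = 1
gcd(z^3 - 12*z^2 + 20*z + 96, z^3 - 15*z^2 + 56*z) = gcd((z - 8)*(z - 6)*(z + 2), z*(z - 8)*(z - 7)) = z - 8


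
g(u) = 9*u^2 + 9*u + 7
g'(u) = 18*u + 9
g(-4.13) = 123.34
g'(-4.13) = -65.34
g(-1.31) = 10.65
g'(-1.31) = -14.58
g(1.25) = 32.31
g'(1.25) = 31.50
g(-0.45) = 4.77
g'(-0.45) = 0.90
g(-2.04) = 26.09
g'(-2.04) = -27.72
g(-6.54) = 333.08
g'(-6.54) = -108.72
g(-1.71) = 17.93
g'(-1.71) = -21.78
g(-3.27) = 73.81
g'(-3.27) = -49.86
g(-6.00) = 277.00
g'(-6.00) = -99.00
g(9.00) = 817.00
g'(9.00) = 171.00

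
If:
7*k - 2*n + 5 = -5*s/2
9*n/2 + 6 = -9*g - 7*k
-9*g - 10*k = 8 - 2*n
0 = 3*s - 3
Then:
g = 229/711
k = -179/158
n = -17/79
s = 1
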